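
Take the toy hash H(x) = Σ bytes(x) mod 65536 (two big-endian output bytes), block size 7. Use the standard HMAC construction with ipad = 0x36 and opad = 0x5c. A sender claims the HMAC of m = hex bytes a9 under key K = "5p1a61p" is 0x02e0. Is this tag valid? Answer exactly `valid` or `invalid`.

valid

Key "5p1a61p" = 35 70 31 61 36 31 70 is exactly B = 7 bytes: K' = 35 70 31 61 36 31 70.
K' ⊕ ipad = 03 46 07 57 00 07 46; K' ⊕ opad = 69 2c 6d 3d 6a 6d 2c.
Inner hash: sum = 3+70+7+87+0+7+70+169 = 413 → 01 9d.
Outer hash (recomputed tag): sum = 105+44+109+61+106+109+44+1+157 = 736 → 02 e0.
Recomputed tag = 02e0; claimed = 02e0 → match.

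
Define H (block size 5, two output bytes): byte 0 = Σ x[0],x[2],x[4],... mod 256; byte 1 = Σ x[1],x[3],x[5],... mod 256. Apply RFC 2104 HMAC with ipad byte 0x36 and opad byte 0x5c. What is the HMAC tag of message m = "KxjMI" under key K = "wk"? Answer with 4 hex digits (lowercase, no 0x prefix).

7405

Key "wk" = 77 6b is 2 bytes ≤ B = 5; zero-pad to 5 bytes: K' = 77 6b 00 00 00.
K' ⊕ ipad = 41 5d 36 36 36.  K' ⊕ opad = 2b 37 5c 5c 5c.
Inner input = (K'⊕ipad) ∥ m = 41 5d 36 36 36 ∥ 4b 78 6a 4d 49.
Inner hash: even-index sum = 370 mod 256 = 114; odd-index sum = 401 mod 256 = 145 → 72 91.
Outer input = (K'⊕opad) ∥ inner = 2b 37 5c 5c 5c ∥ 72 91.
Outer hash (tag): even-index sum = 372 mod 256 = 116; odd-index sum = 261 mod 256 = 5 → 74 05.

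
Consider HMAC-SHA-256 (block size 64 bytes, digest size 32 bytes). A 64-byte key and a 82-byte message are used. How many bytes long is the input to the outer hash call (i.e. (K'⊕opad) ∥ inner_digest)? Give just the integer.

96

Key is 64 ≤ 64 bytes, zero-padded: |K'| = 64.
Outer input = (K'⊕opad) ∥ H(inner) → 64 + 32 = 96 bytes.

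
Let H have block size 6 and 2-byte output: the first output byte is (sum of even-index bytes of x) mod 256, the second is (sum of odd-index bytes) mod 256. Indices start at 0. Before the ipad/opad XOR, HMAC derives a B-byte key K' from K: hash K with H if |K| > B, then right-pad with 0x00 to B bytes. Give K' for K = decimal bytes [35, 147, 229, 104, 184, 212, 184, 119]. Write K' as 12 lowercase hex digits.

|K| = 8 > B = 6, so first hash the key.
H(K): even-index sum = 632 mod 256 = 120; odd-index sum = 582 mod 256 = 70 → 78 46.
Zero-pad H(K) = 78 46 to 6 bytes: K' = 78 46 00 00 00 00.

784600000000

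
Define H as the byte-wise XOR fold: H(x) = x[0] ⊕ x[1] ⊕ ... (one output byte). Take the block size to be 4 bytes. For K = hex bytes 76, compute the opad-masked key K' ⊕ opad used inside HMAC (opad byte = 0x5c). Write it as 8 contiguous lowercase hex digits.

Key hex bytes 76 is 1 byte ≤ B = 4; zero-pad to 4 bytes: K' = 76 00 00 00.
XOR each byte with 0x5c: 76⊕5c=2a, 00⊕5c=5c, 00⊕5c=5c, 00⊕5c=5c.

2a5c5c5c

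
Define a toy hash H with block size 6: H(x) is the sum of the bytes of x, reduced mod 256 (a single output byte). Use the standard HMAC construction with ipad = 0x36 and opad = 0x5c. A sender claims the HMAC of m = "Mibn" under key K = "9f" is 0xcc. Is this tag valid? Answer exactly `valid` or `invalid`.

valid

Key "9f" = 39 66 is 2 bytes ≤ B = 6; zero-pad to 6 bytes: K' = 39 66 00 00 00 00.
K' ⊕ ipad = 0f 50 36 36 36 36; K' ⊕ opad = 65 3a 5c 5c 5c 5c.
Inner hash: sum = 15+80+54+54+54+54+77+105+98+110 = 701; mod 256 = 189 → bd.
Outer hash (recomputed tag): sum = 101+58+92+92+92+92+189 = 716; mod 256 = 204 → cc.
Recomputed tag = cc; claimed = cc → match.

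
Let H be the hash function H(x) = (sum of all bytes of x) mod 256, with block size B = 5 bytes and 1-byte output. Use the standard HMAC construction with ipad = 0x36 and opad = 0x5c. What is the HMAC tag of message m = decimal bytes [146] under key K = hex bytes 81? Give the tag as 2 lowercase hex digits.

Key hex bytes 81 is 1 byte ≤ B = 5; zero-pad to 5 bytes: K' = 81 00 00 00 00.
K' ⊕ ipad = b7 36 36 36 36.  K' ⊕ opad = dd 5c 5c 5c 5c.
Inner input = (K'⊕ipad) ∥ m = b7 36 36 36 36 ∥ 92.
Inner hash: sum = 183+54+54+54+54+146 = 545; mod 256 = 33 → 21.
Outer input = (K'⊕opad) ∥ inner = dd 5c 5c 5c 5c ∥ 21.
Outer hash (tag): sum = 221+92+92+92+92+33 = 622; mod 256 = 110 → 6e.

6e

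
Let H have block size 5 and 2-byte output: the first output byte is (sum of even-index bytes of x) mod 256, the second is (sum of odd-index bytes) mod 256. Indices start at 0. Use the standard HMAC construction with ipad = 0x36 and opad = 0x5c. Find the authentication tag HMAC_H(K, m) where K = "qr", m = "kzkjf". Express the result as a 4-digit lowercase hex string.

Key "qr" = 71 72 is 2 bytes ≤ B = 5; zero-pad to 5 bytes: K' = 71 72 00 00 00.
K' ⊕ ipad = 47 44 36 36 36.  K' ⊕ opad = 2d 2e 5c 5c 5c.
Inner input = (K'⊕ipad) ∥ m = 47 44 36 36 36 ∥ 6b 7a 6b 6a 66.
Inner hash: even-index sum = 407 mod 256 = 151; odd-index sum = 438 mod 256 = 182 → 97 b6.
Outer input = (K'⊕opad) ∥ inner = 2d 2e 5c 5c 5c ∥ 97 b6.
Outer hash (tag): even-index sum = 411 mod 256 = 155; odd-index sum = 289 mod 256 = 33 → 9b 21.

9b21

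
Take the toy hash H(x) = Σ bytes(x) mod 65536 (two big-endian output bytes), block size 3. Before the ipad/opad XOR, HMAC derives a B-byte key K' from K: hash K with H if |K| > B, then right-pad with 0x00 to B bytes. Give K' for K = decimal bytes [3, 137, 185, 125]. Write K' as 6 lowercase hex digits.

01c200

|K| = 4 > B = 3, so first hash the key.
H(K): sum = 3+137+185+125 = 450 → 01 c2.
Zero-pad H(K) = 01 c2 to 3 bytes: K' = 01 c2 00.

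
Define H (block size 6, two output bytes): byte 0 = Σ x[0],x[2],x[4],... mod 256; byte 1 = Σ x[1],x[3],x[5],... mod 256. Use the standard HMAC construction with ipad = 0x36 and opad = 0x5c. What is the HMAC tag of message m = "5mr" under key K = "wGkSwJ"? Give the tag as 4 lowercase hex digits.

13ff

Key "wGkSwJ" = 77 47 6b 53 77 4a is exactly B = 6 bytes: K' = 77 47 6b 53 77 4a.
K' ⊕ ipad = 41 71 5d 65 41 7c.  K' ⊕ opad = 2b 1b 37 0f 2b 16.
Inner input = (K'⊕ipad) ∥ m = 41 71 5d 65 41 7c ∥ 35 6d 72.
Inner hash: even-index sum = 390 mod 256 = 134; odd-index sum = 447 mod 256 = 191 → 86 bf.
Outer input = (K'⊕opad) ∥ inner = 2b 1b 37 0f 2b 16 ∥ 86 bf.
Outer hash (tag): even-index sum = 275 mod 256 = 19; odd-index sum = 255 mod 256 = 255 → 13 ff.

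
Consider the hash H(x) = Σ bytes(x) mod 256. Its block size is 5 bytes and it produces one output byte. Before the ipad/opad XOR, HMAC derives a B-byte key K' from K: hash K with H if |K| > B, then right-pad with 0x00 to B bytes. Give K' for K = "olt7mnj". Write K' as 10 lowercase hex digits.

|K| = 7 > B = 5, so first hash the key.
H(K): sum = 111+108+116+55+109+110+106 = 715; mod 256 = 203 → cb.
Zero-pad H(K) = cb to 5 bytes: K' = cb 00 00 00 00.

cb00000000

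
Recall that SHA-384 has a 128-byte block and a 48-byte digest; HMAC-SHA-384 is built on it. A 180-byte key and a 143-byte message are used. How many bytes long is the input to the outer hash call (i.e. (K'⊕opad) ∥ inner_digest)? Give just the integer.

Key is 180 > 128 bytes, so it is hashed to 48 bytes then zero-padded to 128: |K'| = 128.
Outer input = (K'⊕opad) ∥ H(inner) → 128 + 48 = 176 bytes.

176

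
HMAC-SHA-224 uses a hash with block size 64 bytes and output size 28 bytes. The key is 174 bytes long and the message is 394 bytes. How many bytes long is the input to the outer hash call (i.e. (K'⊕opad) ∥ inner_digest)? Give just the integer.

92

Key is 174 > 64 bytes, so it is hashed to 28 bytes then zero-padded to 64: |K'| = 64.
Outer input = (K'⊕opad) ∥ H(inner) → 64 + 28 = 92 bytes.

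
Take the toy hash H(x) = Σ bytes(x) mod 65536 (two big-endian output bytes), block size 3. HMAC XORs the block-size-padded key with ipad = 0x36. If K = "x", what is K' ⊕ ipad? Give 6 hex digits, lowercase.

4e3636

Key "x" = 78 is 1 byte ≤ B = 3; zero-pad to 3 bytes: K' = 78 00 00.
XOR each byte with 0x36: 78⊕36=4e, 00⊕36=36, 00⊕36=36.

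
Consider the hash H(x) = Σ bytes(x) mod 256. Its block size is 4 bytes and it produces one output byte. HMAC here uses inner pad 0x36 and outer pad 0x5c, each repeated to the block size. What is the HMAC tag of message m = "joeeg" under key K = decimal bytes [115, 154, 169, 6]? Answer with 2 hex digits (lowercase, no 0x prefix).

Key decimal bytes [115, 154, 169, 6] = 73 9a a9 06 is exactly B = 4 bytes: K' = 73 9a a9 06.
K' ⊕ ipad = 45 ac 9f 30.  K' ⊕ opad = 2f c6 f5 5a.
Inner input = (K'⊕ipad) ∥ m = 45 ac 9f 30 ∥ 6a 6f 65 65 67.
Inner hash: sum = 69+172+159+48+106+111+101+101+103 = 970; mod 256 = 202 → ca.
Outer input = (K'⊕opad) ∥ inner = 2f c6 f5 5a ∥ ca.
Outer hash (tag): sum = 47+198+245+90+202 = 782; mod 256 = 14 → 0e.

0e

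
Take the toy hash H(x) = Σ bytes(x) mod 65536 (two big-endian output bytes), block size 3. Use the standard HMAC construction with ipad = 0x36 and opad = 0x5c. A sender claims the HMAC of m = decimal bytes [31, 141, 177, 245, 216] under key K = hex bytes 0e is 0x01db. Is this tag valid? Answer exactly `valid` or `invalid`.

Key hex bytes 0e is 1 byte ≤ B = 3; zero-pad to 3 bytes: K' = 0e 00 00.
K' ⊕ ipad = 38 36 36; K' ⊕ opad = 52 5c 5c.
Inner hash: sum = 56+54+54+31+141+177+245+216 = 974 → 03 ce.
Outer hash (recomputed tag): sum = 82+92+92+3+206 = 475 → 01 db.
Recomputed tag = 01db; claimed = 01db → match.

valid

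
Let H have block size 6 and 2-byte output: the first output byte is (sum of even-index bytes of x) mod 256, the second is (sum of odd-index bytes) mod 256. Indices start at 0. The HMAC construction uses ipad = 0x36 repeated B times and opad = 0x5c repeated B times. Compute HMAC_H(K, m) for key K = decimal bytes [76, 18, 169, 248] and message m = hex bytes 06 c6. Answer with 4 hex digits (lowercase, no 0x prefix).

Key decimal bytes [76, 18, 169, 248] = 4c 12 a9 f8 is 4 bytes ≤ B = 6; zero-pad to 6 bytes: K' = 4c 12 a9 f8 00 00.
K' ⊕ ipad = 7a 24 9f ce 36 36.  K' ⊕ opad = 10 4e f5 a4 5c 5c.
Inner input = (K'⊕ipad) ∥ m = 7a 24 9f ce 36 36 ∥ 06 c6.
Inner hash: even-index sum = 341 mod 256 = 85; odd-index sum = 494 mod 256 = 238 → 55 ee.
Outer input = (K'⊕opad) ∥ inner = 10 4e f5 a4 5c 5c ∥ 55 ee.
Outer hash (tag): even-index sum = 438 mod 256 = 182; odd-index sum = 572 mod 256 = 60 → b6 3c.

b63c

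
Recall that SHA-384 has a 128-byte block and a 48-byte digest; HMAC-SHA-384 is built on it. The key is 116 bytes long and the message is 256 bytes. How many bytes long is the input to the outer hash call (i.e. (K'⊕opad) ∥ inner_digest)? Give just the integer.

Key is 116 ≤ 128 bytes, zero-padded: |K'| = 128.
Outer input = (K'⊕opad) ∥ H(inner) → 128 + 48 = 176 bytes.

176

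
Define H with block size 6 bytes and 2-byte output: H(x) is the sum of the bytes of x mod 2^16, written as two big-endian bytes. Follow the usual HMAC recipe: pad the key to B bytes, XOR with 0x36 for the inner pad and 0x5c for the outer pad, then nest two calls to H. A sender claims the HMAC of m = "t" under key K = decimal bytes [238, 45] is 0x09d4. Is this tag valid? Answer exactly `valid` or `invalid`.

Key decimal bytes [238, 45] = ee 2d is 2 bytes ≤ B = 6; zero-pad to 6 bytes: K' = ee 2d 00 00 00 00.
K' ⊕ ipad = d8 1b 36 36 36 36; K' ⊕ opad = b2 71 5c 5c 5c 5c.
Inner hash: sum = 216+27+54+54+54+54+116 = 575 → 02 3f.
Outer hash (recomputed tag): sum = 178+113+92+92+92+92+2+63 = 724 → 02 d4.
Recomputed tag = 02d4; claimed = 09d4 → mismatch.

invalid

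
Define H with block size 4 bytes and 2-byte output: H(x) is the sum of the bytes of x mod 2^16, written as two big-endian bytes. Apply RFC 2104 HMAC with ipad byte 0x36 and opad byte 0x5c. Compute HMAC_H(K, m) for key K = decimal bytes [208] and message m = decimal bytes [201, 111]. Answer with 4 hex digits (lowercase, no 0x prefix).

0262

Key decimal bytes [208] = d0 is 1 byte ≤ B = 4; zero-pad to 4 bytes: K' = d0 00 00 00.
K' ⊕ ipad = e6 36 36 36.  K' ⊕ opad = 8c 5c 5c 5c.
Inner input = (K'⊕ipad) ∥ m = e6 36 36 36 ∥ c9 6f.
Inner hash: sum = 230+54+54+54+201+111 = 704 → 02 c0.
Outer input = (K'⊕opad) ∥ inner = 8c 5c 5c 5c ∥ 02 c0.
Outer hash (tag): sum = 140+92+92+92+2+192 = 610 → 02 62.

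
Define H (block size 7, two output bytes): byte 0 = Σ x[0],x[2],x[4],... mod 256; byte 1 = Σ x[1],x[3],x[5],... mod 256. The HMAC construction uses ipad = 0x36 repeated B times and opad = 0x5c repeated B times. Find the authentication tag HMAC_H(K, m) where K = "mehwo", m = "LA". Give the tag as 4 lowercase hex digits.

Key "mehwo" = 6d 65 68 77 6f is 5 bytes ≤ B = 7; zero-pad to 7 bytes: K' = 6d 65 68 77 6f 00 00.
K' ⊕ ipad = 5b 53 5e 41 59 36 36.  K' ⊕ opad = 31 39 34 2b 33 5c 5c.
Inner input = (K'⊕ipad) ∥ m = 5b 53 5e 41 59 36 36 ∥ 4c 41.
Inner hash: even-index sum = 393 mod 256 = 137; odd-index sum = 278 mod 256 = 22 → 89 16.
Outer input = (K'⊕opad) ∥ inner = 31 39 34 2b 33 5c 5c ∥ 89 16.
Outer hash (tag): even-index sum = 266 mod 256 = 10; odd-index sum = 329 mod 256 = 73 → 0a 49.

0a49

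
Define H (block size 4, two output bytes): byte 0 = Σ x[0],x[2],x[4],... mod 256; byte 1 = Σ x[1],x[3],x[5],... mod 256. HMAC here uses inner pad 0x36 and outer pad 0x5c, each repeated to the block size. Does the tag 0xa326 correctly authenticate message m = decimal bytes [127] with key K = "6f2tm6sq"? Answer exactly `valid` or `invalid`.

valid

Key "6f2tm6sq" = 36 66 32 74 6d 36 73 71 is 8 bytes > B = 4, so hash it first: H(key) = 48 81, then zero-pad to 4 bytes: K' = 48 81 00 00.
K' ⊕ ipad = 7e b7 36 36; K' ⊕ opad = 14 dd 5c 5c.
Inner hash: even-index sum = 307 mod 256 = 51; odd-index sum = 237 mod 256 = 237 → 33 ed.
Outer hash (recomputed tag): even-index sum = 163 mod 256 = 163; odd-index sum = 550 mod 256 = 38 → a3 26.
Recomputed tag = a326; claimed = a326 → match.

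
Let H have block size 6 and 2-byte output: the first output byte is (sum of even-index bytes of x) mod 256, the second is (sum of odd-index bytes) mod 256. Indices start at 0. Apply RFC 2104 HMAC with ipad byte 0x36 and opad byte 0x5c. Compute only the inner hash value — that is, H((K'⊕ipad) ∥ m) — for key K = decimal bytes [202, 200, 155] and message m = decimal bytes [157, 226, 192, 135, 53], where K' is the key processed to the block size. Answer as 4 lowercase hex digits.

Key decimal bytes [202, 200, 155] = ca c8 9b is 3 bytes ≤ B = 6; zero-pad to 6 bytes: K' = ca c8 9b 00 00 00.
K' ⊕ ipad = fc fe ad 36 36 36.
Inner input = fc fe ad 36 36 36 ∥ 9d e2 c0 87 35.
Inner hash: even-index sum = 881 mod 256 = 113; odd-index sum = 723 mod 256 = 211 → 71 d3.

71d3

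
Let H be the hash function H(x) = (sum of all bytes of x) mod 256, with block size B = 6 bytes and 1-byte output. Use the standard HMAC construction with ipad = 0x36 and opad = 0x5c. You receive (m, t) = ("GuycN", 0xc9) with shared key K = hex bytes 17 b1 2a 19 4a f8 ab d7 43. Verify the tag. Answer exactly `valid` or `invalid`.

invalid

Key hex bytes 17 b1 2a 19 4a f8 ab d7 43 is 9 bytes > B = 6, so hash it first: H(key) = 12, then zero-pad to 6 bytes: K' = 12 00 00 00 00 00.
K' ⊕ ipad = 24 36 36 36 36 36; K' ⊕ opad = 4e 5c 5c 5c 5c 5c.
Inner hash: sum = 36+54+54+54+54+54+71+117+121+99+78 = 792; mod 256 = 24 → 18.
Outer hash (recomputed tag): sum = 78+92+92+92+92+92+24 = 562; mod 256 = 50 → 32.
Recomputed tag = 32; claimed = c9 → mismatch.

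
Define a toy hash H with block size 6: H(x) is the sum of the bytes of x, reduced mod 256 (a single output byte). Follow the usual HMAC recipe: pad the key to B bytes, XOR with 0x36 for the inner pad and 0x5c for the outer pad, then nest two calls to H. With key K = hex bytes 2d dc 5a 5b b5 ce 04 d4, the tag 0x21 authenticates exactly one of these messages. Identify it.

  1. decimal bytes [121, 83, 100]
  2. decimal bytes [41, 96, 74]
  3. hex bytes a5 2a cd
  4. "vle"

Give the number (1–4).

2

Key hex bytes 2d dc 5a 5b b5 ce 04 d4 is 8 bytes > B = 6, so hash it first: H(key) = 19, then zero-pad to 6 bytes: K' = 19 00 00 00 00 00.
K' ⊕ ipad = 2f 36 36 36 36 36; K' ⊕ opad = 45 5c 5c 5c 5c 5c.
m1: inner = H(2f 36 36 36 36 36 79 53 64) = 6d; tag = H(45 5c 5c 5c 5c 5c 6d) = 7e
m2: inner = H(2f 36 36 36 36 36 29 60 4a) = 10; tag = H(45 5c 5c 5c 5c 5c 10) = 21 ← matches
m3: inner = H(2f 36 36 36 36 36 a5 2a cd) = d9; tag = H(45 5c 5c 5c 5c 5c d9) = ea
m4: inner = H(2f 36 36 36 36 36 76 6c 65) = 84; tag = H(45 5c 5c 5c 5c 5c 84) = 95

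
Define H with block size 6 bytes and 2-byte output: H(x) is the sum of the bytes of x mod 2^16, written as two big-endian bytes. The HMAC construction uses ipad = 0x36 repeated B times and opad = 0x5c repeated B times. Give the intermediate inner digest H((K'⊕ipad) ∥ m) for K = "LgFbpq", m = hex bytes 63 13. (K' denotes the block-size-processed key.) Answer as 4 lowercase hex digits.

Key "LgFbpq" = 4c 67 46 62 70 71 is exactly B = 6 bytes: K' = 4c 67 46 62 70 71.
K' ⊕ ipad = 7a 51 70 54 46 47.
Inner input = 7a 51 70 54 46 47 ∥ 63 13.
Inner hash: sum = 122+81+112+84+70+71+99+19 = 658 → 02 92.

0292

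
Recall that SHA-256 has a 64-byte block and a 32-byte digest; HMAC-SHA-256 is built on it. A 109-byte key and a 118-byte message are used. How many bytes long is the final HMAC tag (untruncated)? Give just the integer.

32

The tag is one SHA-256 digest: 32 bytes.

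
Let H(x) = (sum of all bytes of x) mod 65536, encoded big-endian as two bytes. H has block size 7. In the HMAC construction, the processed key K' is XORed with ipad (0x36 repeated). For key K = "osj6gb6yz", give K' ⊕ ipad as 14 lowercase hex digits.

35423636363636

Key "osj6gb6yz" = 6f 73 6a 36 67 62 36 79 7a is 9 bytes > B = 7, so hash it first: H(key) = 03 74, then zero-pad to 7 bytes: K' = 03 74 00 00 00 00 00.
XOR each byte with 0x36: 03⊕36=35, 74⊕36=42, 00⊕36=36, 00⊕36=36, 00⊕36=36, 00⊕36=36, 00⊕36=36.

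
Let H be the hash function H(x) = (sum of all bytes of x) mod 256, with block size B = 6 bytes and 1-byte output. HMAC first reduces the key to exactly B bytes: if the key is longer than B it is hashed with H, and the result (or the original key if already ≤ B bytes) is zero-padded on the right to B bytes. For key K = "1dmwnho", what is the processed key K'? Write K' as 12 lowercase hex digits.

|K| = 7 > B = 6, so first hash the key.
H(K): sum = 49+100+109+119+110+104+111 = 702; mod 256 = 190 → be.
Zero-pad H(K) = be to 6 bytes: K' = be 00 00 00 00 00.

be0000000000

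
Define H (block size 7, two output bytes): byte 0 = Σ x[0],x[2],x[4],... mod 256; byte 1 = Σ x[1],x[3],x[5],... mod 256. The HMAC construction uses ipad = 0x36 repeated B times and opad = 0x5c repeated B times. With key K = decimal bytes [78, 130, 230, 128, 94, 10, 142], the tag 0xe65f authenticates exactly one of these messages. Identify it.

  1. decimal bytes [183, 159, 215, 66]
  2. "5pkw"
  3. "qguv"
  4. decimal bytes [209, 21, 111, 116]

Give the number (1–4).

Key decimal bytes [78, 130, 230, 128, 94, 10, 142] = 4e 82 e6 80 5e 0a 8e is exactly B = 7 bytes: K' = 4e 82 e6 80 5e 0a 8e.
K' ⊕ ipad = 78 b4 d0 b6 68 3c b8; K' ⊕ opad = 12 de ba dc 02 56 d2.
m1: inner = H(78 b4 d0 b6 68 3c b8 b7 9f d7 42) = 49 34; tag = H(12 de ba dc 02 56 d2 49 34) = d459
m2: inner = H(78 b4 d0 b6 68 3c b8 35 70 6b 77) = 4f 46; tag = H(12 de ba dc 02 56 d2 4f 46) = e65f ← matches
m3: inner = H(78 b4 d0 b6 68 3c b8 71 67 75 76) = 45 8c; tag = H(12 de ba dc 02 56 d2 45 8c) = 2c55
m4: inner = H(78 b4 d0 b6 68 3c b8 d1 15 6f 74) = f1 e6; tag = H(12 de ba dc 02 56 d2 f1 e6) = 8601

2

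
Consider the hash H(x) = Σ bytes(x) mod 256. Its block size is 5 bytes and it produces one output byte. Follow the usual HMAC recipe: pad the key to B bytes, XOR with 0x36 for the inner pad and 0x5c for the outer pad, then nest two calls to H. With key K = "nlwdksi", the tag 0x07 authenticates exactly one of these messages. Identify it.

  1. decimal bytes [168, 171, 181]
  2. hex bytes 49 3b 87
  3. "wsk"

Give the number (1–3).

3

Key "nlwdksi" = 6e 6c 77 64 6b 73 69 is 7 bytes > B = 5, so hash it first: H(key) = fc, then zero-pad to 5 bytes: K' = fc 00 00 00 00.
K' ⊕ ipad = ca 36 36 36 36; K' ⊕ opad = a0 5c 5c 5c 5c.
m1: inner = H(ca 36 36 36 36 a8 ab b5) = aa; tag = H(a0 5c 5c 5c 5c aa) = ba
m2: inner = H(ca 36 36 36 36 49 3b 87) = ad; tag = H(a0 5c 5c 5c 5c ad) = bd
m3: inner = H(ca 36 36 36 36 77 73 6b) = f7; tag = H(a0 5c 5c 5c 5c f7) = 07 ← matches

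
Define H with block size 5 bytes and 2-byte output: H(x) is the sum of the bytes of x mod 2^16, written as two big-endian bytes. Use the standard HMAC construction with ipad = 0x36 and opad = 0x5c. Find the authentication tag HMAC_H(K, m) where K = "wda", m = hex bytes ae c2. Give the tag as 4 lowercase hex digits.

Key "wda" = 77 64 61 is 3 bytes ≤ B = 5; zero-pad to 5 bytes: K' = 77 64 61 00 00.
K' ⊕ ipad = 41 52 57 36 36.  K' ⊕ opad = 2b 38 3d 5c 5c.
Inner input = (K'⊕ipad) ∥ m = 41 52 57 36 36 ∥ ae c2.
Inner hash: sum = 65+82+87+54+54+174+194 = 710 → 02 c6.
Outer input = (K'⊕opad) ∥ inner = 2b 38 3d 5c 5c ∥ 02 c6.
Outer hash (tag): sum = 43+56+61+92+92+2+198 = 544 → 02 20.

0220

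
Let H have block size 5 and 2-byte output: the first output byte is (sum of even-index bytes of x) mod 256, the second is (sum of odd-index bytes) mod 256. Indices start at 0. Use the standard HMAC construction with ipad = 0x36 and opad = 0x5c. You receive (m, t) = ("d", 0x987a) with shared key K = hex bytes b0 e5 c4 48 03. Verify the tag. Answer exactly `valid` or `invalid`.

Key hex bytes b0 e5 c4 48 03 is exactly B = 5 bytes: K' = b0 e5 c4 48 03.
K' ⊕ ipad = 86 d3 f2 7e 35; K' ⊕ opad = ec b9 98 14 5f.
Inner hash: even-index sum = 429 mod 256 = 173; odd-index sum = 437 mod 256 = 181 → ad b5.
Outer hash (recomputed tag): even-index sum = 664 mod 256 = 152; odd-index sum = 378 mod 256 = 122 → 98 7a.
Recomputed tag = 987a; claimed = 987a → match.

valid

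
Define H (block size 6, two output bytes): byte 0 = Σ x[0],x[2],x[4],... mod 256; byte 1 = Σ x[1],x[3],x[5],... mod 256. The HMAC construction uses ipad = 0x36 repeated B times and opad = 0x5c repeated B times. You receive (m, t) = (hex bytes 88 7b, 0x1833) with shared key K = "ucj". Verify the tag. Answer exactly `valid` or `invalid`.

valid

Key "ucj" = 75 63 6a is 3 bytes ≤ B = 6; zero-pad to 6 bytes: K' = 75 63 6a 00 00 00.
K' ⊕ ipad = 43 55 5c 36 36 36; K' ⊕ opad = 29 3f 36 5c 5c 5c.
Inner hash: even-index sum = 349 mod 256 = 93; odd-index sum = 316 mod 256 = 60 → 5d 3c.
Outer hash (recomputed tag): even-index sum = 280 mod 256 = 24; odd-index sum = 307 mod 256 = 51 → 18 33.
Recomputed tag = 1833; claimed = 1833 → match.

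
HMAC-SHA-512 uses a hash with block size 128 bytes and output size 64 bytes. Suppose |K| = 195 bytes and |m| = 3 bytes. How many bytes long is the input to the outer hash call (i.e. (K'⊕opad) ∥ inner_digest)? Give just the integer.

192

Key is 195 > 128 bytes, so it is hashed to 64 bytes then zero-padded to 128: |K'| = 128.
Outer input = (K'⊕opad) ∥ H(inner) → 128 + 64 = 192 bytes.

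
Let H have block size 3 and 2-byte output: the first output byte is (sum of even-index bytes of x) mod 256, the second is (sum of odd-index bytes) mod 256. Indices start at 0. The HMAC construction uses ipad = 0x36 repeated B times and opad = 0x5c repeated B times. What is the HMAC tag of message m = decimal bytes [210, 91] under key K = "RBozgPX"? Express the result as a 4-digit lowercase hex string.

4497

Key "RBozgPX" = 52 42 6f 7a 67 50 58 is 7 bytes > B = 3, so hash it first: H(key) = 80 0c, then zero-pad to 3 bytes: K' = 80 0c 00.
K' ⊕ ipad = b6 3a 36.  K' ⊕ opad = dc 50 5c.
Inner input = (K'⊕ipad) ∥ m = b6 3a 36 ∥ d2 5b.
Inner hash: even-index sum = 327 mod 256 = 71; odd-index sum = 268 mod 256 = 12 → 47 0c.
Outer input = (K'⊕opad) ∥ inner = dc 50 5c ∥ 47 0c.
Outer hash (tag): even-index sum = 324 mod 256 = 68; odd-index sum = 151 mod 256 = 151 → 44 97.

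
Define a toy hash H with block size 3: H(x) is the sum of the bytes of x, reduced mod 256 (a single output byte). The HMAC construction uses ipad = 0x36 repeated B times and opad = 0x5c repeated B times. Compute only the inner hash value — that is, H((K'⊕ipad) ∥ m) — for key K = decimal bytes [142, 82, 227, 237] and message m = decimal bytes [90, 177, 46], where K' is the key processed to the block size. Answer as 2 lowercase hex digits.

2b

Key decimal bytes [142, 82, 227, 237] = 8e 52 e3 ed is 4 bytes > B = 3, so hash it first: H(key) = b0, then zero-pad to 3 bytes: K' = b0 00 00.
K' ⊕ ipad = 86 36 36.
Inner input = 86 36 36 ∥ 5a b1 2e.
Inner hash: sum = 134+54+54+90+177+46 = 555; mod 256 = 43 → 2b.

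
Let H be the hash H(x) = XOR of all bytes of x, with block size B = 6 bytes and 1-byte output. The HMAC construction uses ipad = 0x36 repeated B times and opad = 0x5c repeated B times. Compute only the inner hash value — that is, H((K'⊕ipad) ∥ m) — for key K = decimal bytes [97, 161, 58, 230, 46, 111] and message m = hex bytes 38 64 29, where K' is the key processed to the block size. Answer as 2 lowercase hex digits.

28

Key decimal bytes [97, 161, 58, 230, 46, 111] = 61 a1 3a e6 2e 6f is exactly B = 6 bytes: K' = 61 a1 3a e6 2e 6f.
K' ⊕ ipad = 57 97 0c d0 18 59.
Inner input = 57 97 0c d0 18 59 ∥ 38 64 29.
Inner hash: XOR 57⊕97⊕0c⊕d0⊕18⊕59⊕38⊕64⊕29 = 28.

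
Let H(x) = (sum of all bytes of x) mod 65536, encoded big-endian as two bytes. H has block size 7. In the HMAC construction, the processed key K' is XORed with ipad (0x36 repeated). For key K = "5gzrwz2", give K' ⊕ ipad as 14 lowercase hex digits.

Key "5gzrwz2" = 35 67 7a 72 77 7a 32 is exactly B = 7 bytes: K' = 35 67 7a 72 77 7a 32.
XOR each byte with 0x36: 35⊕36=03, 67⊕36=51, 7a⊕36=4c, 72⊕36=44, 77⊕36=41, 7a⊕36=4c, 32⊕36=04.

03514c44414c04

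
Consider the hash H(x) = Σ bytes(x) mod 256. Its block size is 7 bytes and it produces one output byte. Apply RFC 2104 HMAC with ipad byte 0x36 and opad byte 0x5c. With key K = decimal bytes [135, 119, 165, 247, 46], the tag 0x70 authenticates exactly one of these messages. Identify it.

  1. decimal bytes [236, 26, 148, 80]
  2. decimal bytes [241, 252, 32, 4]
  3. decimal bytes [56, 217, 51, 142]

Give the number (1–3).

3

Key decimal bytes [135, 119, 165, 247, 46] = 87 77 a5 f7 2e is 5 bytes ≤ B = 7; zero-pad to 7 bytes: K' = 87 77 a5 f7 2e 00 00.
K' ⊕ ipad = b1 41 93 c1 18 36 36; K' ⊕ opad = db 2b f9 ab 72 5c 5c.
m1: inner = H(b1 41 93 c1 18 36 36 ec 1a 94 50) = b4; tag = H(db 2b f9 ab 72 5c 5c b4) = 88
m2: inner = H(b1 41 93 c1 18 36 36 f1 fc 20 04) = db; tag = H(db 2b f9 ab 72 5c 5c db) = af
m3: inner = H(b1 41 93 c1 18 36 36 38 d9 33 8e) = 9c; tag = H(db 2b f9 ab 72 5c 5c 9c) = 70 ← matches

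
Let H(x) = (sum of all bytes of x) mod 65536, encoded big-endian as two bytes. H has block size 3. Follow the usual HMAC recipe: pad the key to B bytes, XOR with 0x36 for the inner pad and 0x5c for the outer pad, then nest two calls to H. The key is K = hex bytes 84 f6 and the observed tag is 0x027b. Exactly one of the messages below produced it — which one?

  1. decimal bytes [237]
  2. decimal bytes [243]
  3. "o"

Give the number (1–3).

Key hex bytes 84 f6 is 2 bytes ≤ B = 3; zero-pad to 3 bytes: K' = 84 f6 00.
K' ⊕ ipad = b2 c0 36; K' ⊕ opad = d8 aa 5c.
m1: inner = H(b2 c0 36 ed) = 02 95; tag = H(d8 aa 5c 02 95) = 0275
m2: inner = H(b2 c0 36 f3) = 02 9b; tag = H(d8 aa 5c 02 9b) = 027b ← matches
m3: inner = H(b2 c0 36 6f) = 02 17; tag = H(d8 aa 5c 02 17) = 01f7

2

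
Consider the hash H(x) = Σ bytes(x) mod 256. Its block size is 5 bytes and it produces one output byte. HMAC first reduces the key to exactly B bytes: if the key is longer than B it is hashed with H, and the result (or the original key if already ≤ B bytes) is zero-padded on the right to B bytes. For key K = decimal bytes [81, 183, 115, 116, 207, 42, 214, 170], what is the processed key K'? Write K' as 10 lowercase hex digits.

6800000000

|K| = 8 > B = 5, so first hash the key.
H(K): sum = 81+183+115+116+207+42+214+170 = 1128; mod 256 = 104 → 68.
Zero-pad H(K) = 68 to 5 bytes: K' = 68 00 00 00 00.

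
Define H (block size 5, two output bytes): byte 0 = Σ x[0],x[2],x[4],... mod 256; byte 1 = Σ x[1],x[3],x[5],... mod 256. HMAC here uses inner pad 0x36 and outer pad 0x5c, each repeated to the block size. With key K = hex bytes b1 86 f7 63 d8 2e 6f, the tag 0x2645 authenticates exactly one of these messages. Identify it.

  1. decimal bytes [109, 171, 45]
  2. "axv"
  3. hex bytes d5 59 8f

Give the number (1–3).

Key hex bytes b1 86 f7 63 d8 2e 6f is 7 bytes > B = 5, so hash it first: H(key) = ef 17, then zero-pad to 5 bytes: K' = ef 17 00 00 00.
K' ⊕ ipad = d9 21 36 36 36; K' ⊕ opad = b3 4b 5c 5c 5c.
m1: inner = H(d9 21 36 36 36 6d ab 2d) = f0 f1; tag = H(b3 4b 5c 5c 5c f0 f1) = 5c97
m2: inner = H(d9 21 36 36 36 61 78 76) = bd 2e; tag = H(b3 4b 5c 5c 5c bd 2e) = 9964
m3: inner = H(d9 21 36 36 36 d5 59 8f) = 9e bb; tag = H(b3 4b 5c 5c 5c 9e bb) = 2645 ← matches

3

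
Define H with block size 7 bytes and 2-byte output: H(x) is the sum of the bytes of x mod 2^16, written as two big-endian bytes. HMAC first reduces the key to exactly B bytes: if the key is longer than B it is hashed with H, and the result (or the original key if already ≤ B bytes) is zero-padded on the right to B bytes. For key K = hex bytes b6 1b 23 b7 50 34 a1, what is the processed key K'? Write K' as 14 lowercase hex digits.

Key hex bytes b6 1b 23 b7 50 34 a1 is exactly B = 7 bytes: K' = b6 1b 23 b7 50 34 a1.

b61b23b75034a1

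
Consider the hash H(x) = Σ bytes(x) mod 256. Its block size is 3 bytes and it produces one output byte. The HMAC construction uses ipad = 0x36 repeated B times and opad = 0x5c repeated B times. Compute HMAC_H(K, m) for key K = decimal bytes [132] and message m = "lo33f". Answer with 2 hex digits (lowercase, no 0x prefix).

Key decimal bytes [132] = 84 is 1 byte ≤ B = 3; zero-pad to 3 bytes: K' = 84 00 00.
K' ⊕ ipad = b2 36 36.  K' ⊕ opad = d8 5c 5c.
Inner input = (K'⊕ipad) ∥ m = b2 36 36 ∥ 6c 6f 33 33 66.
Inner hash: sum = 178+54+54+108+111+51+51+102 = 709; mod 256 = 197 → c5.
Outer input = (K'⊕opad) ∥ inner = d8 5c 5c ∥ c5.
Outer hash (tag): sum = 216+92+92+197 = 597; mod 256 = 85 → 55.

55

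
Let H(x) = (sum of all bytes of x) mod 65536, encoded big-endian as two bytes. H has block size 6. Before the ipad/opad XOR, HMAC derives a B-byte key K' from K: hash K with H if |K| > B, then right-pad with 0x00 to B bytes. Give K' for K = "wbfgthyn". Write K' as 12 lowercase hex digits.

|K| = 8 > B = 6, so first hash the key.
H(K): sum = 119+98+102+103+116+104+121+110 = 873 → 03 69.
Zero-pad H(K) = 03 69 to 6 bytes: K' = 03 69 00 00 00 00.

036900000000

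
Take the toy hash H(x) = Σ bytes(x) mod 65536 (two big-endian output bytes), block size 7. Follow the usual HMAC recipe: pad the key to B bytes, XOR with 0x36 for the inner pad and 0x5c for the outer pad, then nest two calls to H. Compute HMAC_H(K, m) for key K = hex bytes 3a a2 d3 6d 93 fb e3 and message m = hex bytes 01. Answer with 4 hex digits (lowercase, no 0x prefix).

0485

Key hex bytes 3a a2 d3 6d 93 fb e3 is exactly B = 7 bytes: K' = 3a a2 d3 6d 93 fb e3.
K' ⊕ ipad = 0c 94 e5 5b a5 cd d5.  K' ⊕ opad = 66 fe 8f 31 cf a7 bf.
Inner input = (K'⊕ipad) ∥ m = 0c 94 e5 5b a5 cd d5 ∥ 01.
Inner hash: sum = 12+148+229+91+165+205+213+1 = 1064 → 04 28.
Outer input = (K'⊕opad) ∥ inner = 66 fe 8f 31 cf a7 bf ∥ 04 28.
Outer hash (tag): sum = 102+254+143+49+207+167+191+4+40 = 1157 → 04 85.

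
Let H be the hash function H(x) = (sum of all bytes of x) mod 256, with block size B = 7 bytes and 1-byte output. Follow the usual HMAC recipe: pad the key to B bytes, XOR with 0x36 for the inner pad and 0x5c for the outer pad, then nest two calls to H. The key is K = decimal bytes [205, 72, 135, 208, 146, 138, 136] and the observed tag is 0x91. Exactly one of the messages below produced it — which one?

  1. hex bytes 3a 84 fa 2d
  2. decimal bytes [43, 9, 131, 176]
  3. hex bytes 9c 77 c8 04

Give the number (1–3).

Key decimal bytes [205, 72, 135, 208, 146, 138, 136] = cd 48 87 d0 92 8a 88 is exactly B = 7 bytes: K' = cd 48 87 d0 92 8a 88.
K' ⊕ ipad = fb 7e b1 e6 a4 bc be; K' ⊕ opad = 91 14 db 8c ce d6 d4.
m1: inner = H(fb 7e b1 e6 a4 bc be 3a 84 fa 2d) = 13; tag = H(91 14 db 8c ce d6 d4 13) = 97
m2: inner = H(fb 7e b1 e6 a4 bc be 2b 09 83 b0) = 95; tag = H(91 14 db 8c ce d6 d4 95) = 19
m3: inner = H(fb 7e b1 e6 a4 bc be 9c 77 c8 04) = 0d; tag = H(91 14 db 8c ce d6 d4 0d) = 91 ← matches

3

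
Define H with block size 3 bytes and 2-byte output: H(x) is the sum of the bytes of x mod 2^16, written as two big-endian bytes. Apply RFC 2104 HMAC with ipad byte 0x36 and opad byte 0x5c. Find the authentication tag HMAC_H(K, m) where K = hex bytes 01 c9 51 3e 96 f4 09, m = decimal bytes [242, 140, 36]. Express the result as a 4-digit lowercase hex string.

0252

Key hex bytes 01 c9 51 3e 96 f4 09 is 7 bytes > B = 3, so hash it first: H(key) = 02 ec, then zero-pad to 3 bytes: K' = 02 ec 00.
K' ⊕ ipad = 34 da 36.  K' ⊕ opad = 5e b0 5c.
Inner input = (K'⊕ipad) ∥ m = 34 da 36 ∥ f2 8c 24.
Inner hash: sum = 52+218+54+242+140+36 = 742 → 02 e6.
Outer input = (K'⊕opad) ∥ inner = 5e b0 5c ∥ 02 e6.
Outer hash (tag): sum = 94+176+92+2+230 = 594 → 02 52.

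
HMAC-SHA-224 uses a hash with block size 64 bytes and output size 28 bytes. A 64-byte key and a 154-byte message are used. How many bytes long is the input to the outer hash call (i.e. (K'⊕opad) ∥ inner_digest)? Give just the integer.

Key is 64 ≤ 64 bytes, zero-padded: |K'| = 64.
Outer input = (K'⊕opad) ∥ H(inner) → 64 + 28 = 92 bytes.

92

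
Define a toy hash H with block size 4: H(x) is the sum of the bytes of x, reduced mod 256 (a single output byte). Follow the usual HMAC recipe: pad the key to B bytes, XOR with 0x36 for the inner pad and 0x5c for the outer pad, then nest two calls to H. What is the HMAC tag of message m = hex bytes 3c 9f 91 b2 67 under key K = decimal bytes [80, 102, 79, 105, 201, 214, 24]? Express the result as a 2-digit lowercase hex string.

Key decimal bytes [80, 102, 79, 105, 201, 214, 24] = 50 66 4f 69 c9 d6 18 is 7 bytes > B = 4, so hash it first: H(key) = 25, then zero-pad to 4 bytes: K' = 25 00 00 00.
K' ⊕ ipad = 13 36 36 36.  K' ⊕ opad = 79 5c 5c 5c.
Inner input = (K'⊕ipad) ∥ m = 13 36 36 36 ∥ 3c 9f 91 b2 67.
Inner hash: sum = 19+54+54+54+60+159+145+178+103 = 826; mod 256 = 58 → 3a.
Outer input = (K'⊕opad) ∥ inner = 79 5c 5c 5c ∥ 3a.
Outer hash (tag): sum = 121+92+92+92+58 = 455; mod 256 = 199 → c7.

c7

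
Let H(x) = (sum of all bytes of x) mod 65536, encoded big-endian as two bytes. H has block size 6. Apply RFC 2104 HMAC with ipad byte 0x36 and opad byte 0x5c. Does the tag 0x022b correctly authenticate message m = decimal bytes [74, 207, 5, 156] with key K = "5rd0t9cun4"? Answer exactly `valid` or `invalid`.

Key "5rd0t9cun4" = 35 72 64 30 74 39 63 75 6e 34 is 10 bytes > B = 6, so hash it first: H(key) = 03 62, then zero-pad to 6 bytes: K' = 03 62 00 00 00 00.
K' ⊕ ipad = 35 54 36 36 36 36; K' ⊕ opad = 5f 3e 5c 5c 5c 5c.
Inner hash: sum = 53+84+54+54+54+54+74+207+5+156 = 795 → 03 1b.
Outer hash (recomputed tag): sum = 95+62+92+92+92+92+3+27 = 555 → 02 2b.
Recomputed tag = 022b; claimed = 022b → match.

valid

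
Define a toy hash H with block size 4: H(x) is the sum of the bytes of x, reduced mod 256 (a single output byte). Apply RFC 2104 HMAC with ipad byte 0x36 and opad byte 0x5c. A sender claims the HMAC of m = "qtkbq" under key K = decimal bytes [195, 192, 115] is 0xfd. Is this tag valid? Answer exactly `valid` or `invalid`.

invalid

Key decimal bytes [195, 192, 115] = c3 c0 73 is 3 bytes ≤ B = 4; zero-pad to 4 bytes: K' = c3 c0 73 00.
K' ⊕ ipad = f5 f6 45 36; K' ⊕ opad = 9f 9c 2f 5c.
Inner hash: sum = 245+246+69+54+113+116+107+98+113 = 1161; mod 256 = 137 → 89.
Outer hash (recomputed tag): sum = 159+156+47+92+137 = 591; mod 256 = 79 → 4f.
Recomputed tag = 4f; claimed = fd → mismatch.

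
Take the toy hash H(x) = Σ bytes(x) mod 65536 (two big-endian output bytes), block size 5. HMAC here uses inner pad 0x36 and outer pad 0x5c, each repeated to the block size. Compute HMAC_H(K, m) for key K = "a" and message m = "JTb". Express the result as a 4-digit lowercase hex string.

Key "a" = 61 is 1 byte ≤ B = 5; zero-pad to 5 bytes: K' = 61 00 00 00 00.
K' ⊕ ipad = 57 36 36 36 36.  K' ⊕ opad = 3d 5c 5c 5c 5c.
Inner input = (K'⊕ipad) ∥ m = 57 36 36 36 36 ∥ 4a 54 62.
Inner hash: sum = 87+54+54+54+54+74+84+98 = 559 → 02 2f.
Outer input = (K'⊕opad) ∥ inner = 3d 5c 5c 5c 5c ∥ 02 2f.
Outer hash (tag): sum = 61+92+92+92+92+2+47 = 478 → 01 de.

01de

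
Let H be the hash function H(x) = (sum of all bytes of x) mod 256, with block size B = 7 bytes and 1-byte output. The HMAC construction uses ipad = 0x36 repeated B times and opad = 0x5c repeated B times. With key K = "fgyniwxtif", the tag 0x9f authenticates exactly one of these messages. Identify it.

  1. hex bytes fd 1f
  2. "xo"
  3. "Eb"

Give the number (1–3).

3

Key "fgyniwxtif" = 66 67 79 6e 69 77 78 74 69 66 is 10 bytes > B = 7, so hash it first: H(key) = 4f, then zero-pad to 7 bytes: K' = 4f 00 00 00 00 00 00.
K' ⊕ ipad = 79 36 36 36 36 36 36; K' ⊕ opad = 13 5c 5c 5c 5c 5c 5c.
m1: inner = H(79 36 36 36 36 36 36 fd 1f) = d9; tag = H(13 5c 5c 5c 5c 5c 5c d9) = 14
m2: inner = H(79 36 36 36 36 36 36 78 6f) = a4; tag = H(13 5c 5c 5c 5c 5c 5c a4) = df
m3: inner = H(79 36 36 36 36 36 36 45 62) = 64; tag = H(13 5c 5c 5c 5c 5c 5c 64) = 9f ← matches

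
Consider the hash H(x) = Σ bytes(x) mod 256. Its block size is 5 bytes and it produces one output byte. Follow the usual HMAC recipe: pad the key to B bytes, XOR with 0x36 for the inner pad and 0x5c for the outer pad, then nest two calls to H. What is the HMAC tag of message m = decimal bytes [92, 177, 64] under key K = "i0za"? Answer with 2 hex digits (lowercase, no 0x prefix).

eb

Key "i0za" = 69 30 7a 61 is 4 bytes ≤ B = 5; zero-pad to 5 bytes: K' = 69 30 7a 61 00.
K' ⊕ ipad = 5f 06 4c 57 36.  K' ⊕ opad = 35 6c 26 3d 5c.
Inner input = (K'⊕ipad) ∥ m = 5f 06 4c 57 36 ∥ 5c b1 40.
Inner hash: sum = 95+6+76+87+54+92+177+64 = 651; mod 256 = 139 → 8b.
Outer input = (K'⊕opad) ∥ inner = 35 6c 26 3d 5c ∥ 8b.
Outer hash (tag): sum = 53+108+38+61+92+139 = 491; mod 256 = 235 → eb.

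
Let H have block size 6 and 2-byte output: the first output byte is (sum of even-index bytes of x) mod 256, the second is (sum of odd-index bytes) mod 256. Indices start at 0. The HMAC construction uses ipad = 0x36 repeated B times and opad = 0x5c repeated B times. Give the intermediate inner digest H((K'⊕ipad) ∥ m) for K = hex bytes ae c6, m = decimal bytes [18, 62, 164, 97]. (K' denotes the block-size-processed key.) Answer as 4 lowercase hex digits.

bafb

Key hex bytes ae c6 is 2 bytes ≤ B = 6; zero-pad to 6 bytes: K' = ae c6 00 00 00 00.
K' ⊕ ipad = 98 f0 36 36 36 36.
Inner input = 98 f0 36 36 36 36 ∥ 12 3e a4 61.
Inner hash: even-index sum = 442 mod 256 = 186; odd-index sum = 507 mod 256 = 251 → ba fb.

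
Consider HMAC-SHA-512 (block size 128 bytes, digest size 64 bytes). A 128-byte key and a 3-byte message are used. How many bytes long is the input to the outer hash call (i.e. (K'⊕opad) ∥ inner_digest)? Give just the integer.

192

Key is 128 ≤ 128 bytes, zero-padded: |K'| = 128.
Outer input = (K'⊕opad) ∥ H(inner) → 128 + 64 = 192 bytes.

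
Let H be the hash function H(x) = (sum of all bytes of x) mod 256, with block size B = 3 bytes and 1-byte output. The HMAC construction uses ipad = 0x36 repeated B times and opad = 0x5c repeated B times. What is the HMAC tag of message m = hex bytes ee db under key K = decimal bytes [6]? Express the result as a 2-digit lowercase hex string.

77

Key decimal bytes [6] = 06 is 1 byte ≤ B = 3; zero-pad to 3 bytes: K' = 06 00 00.
K' ⊕ ipad = 30 36 36.  K' ⊕ opad = 5a 5c 5c.
Inner input = (K'⊕ipad) ∥ m = 30 36 36 ∥ ee db.
Inner hash: sum = 48+54+54+238+219 = 613; mod 256 = 101 → 65.
Outer input = (K'⊕opad) ∥ inner = 5a 5c 5c ∥ 65.
Outer hash (tag): sum = 90+92+92+101 = 375; mod 256 = 119 → 77.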